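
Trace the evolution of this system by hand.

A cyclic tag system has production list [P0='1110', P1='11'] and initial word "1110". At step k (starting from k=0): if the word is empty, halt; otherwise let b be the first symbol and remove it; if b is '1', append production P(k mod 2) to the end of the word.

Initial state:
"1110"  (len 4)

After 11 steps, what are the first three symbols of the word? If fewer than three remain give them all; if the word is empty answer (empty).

110

t=0: "1110"  (len 4)
t=1: "1101110"  (len 7)
t=2: "10111011"  (len 8)
t=3: "01110111110"  (len 11)
t=4: "1110111110"  (len 10)
t=5: "1101111101110"  (len 13)
t=6: "10111110111011"  (len 14)
t=7: "01111101110111110"  (len 17)
t=8: "1111101110111110"  (len 16)
t=9: "1111011101111101110"  (len 19)
t=10: "11101110111110111011"  (len 20)
t=11: "11011101111101110111110"  (len 23)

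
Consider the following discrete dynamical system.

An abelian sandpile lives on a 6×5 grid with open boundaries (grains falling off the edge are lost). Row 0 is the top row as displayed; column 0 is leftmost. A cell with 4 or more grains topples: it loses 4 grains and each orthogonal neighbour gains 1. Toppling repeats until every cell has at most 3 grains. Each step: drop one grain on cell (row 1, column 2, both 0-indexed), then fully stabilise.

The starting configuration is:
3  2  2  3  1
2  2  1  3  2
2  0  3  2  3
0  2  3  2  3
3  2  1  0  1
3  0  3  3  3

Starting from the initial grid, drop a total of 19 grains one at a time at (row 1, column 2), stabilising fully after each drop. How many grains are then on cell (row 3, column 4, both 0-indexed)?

3

step 0: 3  2  2  3  1
2  2  1  3  2
2  0  3  2  3
0  2  3  2  3
3  2  1  0  1
3  0  3  3  3
step 1: 3  2  2  3  1
2  2  2  3  2
2  0  3  2  3
0  2  3  2  3
3  2  1  0  1
3  0  3  3  3
step 2: 3  2  2  3  1
2  2  3  3  2
2  0  3  2  3
0  2  3  2  3
3  2  1  0  1
3  0  3  3  3
step 3: 3  3  0  1  3
2  3  3  3  0
2  1  2  2  2
0  3  1  1  1
3  2  2  1  2
3  0  3  3  3
step 4: 1  1  2  2  3
0  2  2  0  1
3  2  3  3  2
0  3  1  1  1
3  2  2  1  2
3  0  3  3  3
step 5: 1  1  2  2  3
0  2  3  0  1
3  2  3  3  2
0  3  1  1  1
3  2  2  1  2
3  0  3  3  3
step 6: 1  1  3  2  3
0  3  1  2  1
3  3  1  0  3
0  3  2  2  1
3  2  2  1  2
3  0  3  3  3
step 7: 1  1  3  2  3
0  3  2  2  1
3  3  1  0  3
0  3  2  2  1
3  2  2  1  2
3  0  3  3  3
step 8: 1  1  3  2  3
0  3  3  2  1
3  3  1  0  3
0  3  2  2  1
3  2  2  1  2
3  0  3  3  3
step 9: 1  3  0  3  3
2  1  2  3  1
0  2  3  0  3
2  0  3  2  1
3  3  2  1  2
3  0  3  3  3
step 10: 1  3  0  3  3
2  1  3  3  1
0  2  3  0  3
2  0  3  2  1
3  3  2  1  2
3  0  3  3  3
step 11: 1  3  2  1  0
2  2  2  1  3
0  3  1  2  3
2  1  0  3  1
3  3  3  1  2
3  0  3  3  3
step 12: 1  3  2  1  0
2  2  3  1  3
0  3  1  2  3
2  1  0  3  1
3  3  3  1  2
3  0  3  3  3
step 13: 1  3  3  1  0
2  3  0  2  3
0  3  2  2  3
2  1  0  3  1
3  3  3  1  2
3  0  3  3  3
step 14: 1  3  3  1  0
2  3  1  2  3
0  3  2  2  3
2  1  0  3  1
3  3  3  1  2
3  0  3  3  3
step 15: 1  3  3  1  0
2  3  2  2  3
0  3  2  2  3
2  1  0  3  1
3  3  3  1  2
3  0  3  3  3
step 16: 1  3  3  1  0
2  3  3  2  3
0  3  2  2  3
2  1  0  3  1
3  3  3  1  2
3  0  3  3  3
step 17: 2  1  1  2  0
3  2  3  3  3
1  1  0  3  3
2  2  1  3  1
3  3  3  1  2
3  0  3  3  3
step 18: 2  1  2  3  1
3  3  1  2  1
1  1  2  2  1
2  2  2  0  3
3  3  3  2  2
3  0  3  3  3
step 19: 2  1  2  3  1
3  3  2  2  1
1  1  2  2  1
2  2  2  0  3
3  3  3  2  2
3  0  3  3  3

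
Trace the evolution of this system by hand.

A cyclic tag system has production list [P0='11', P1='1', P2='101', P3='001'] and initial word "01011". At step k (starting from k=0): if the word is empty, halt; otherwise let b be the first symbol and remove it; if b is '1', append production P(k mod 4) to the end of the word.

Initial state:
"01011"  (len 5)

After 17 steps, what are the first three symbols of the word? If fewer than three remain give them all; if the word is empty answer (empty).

step 0: "01011"  (len 5)
step 1: "1011"  (len 4)
step 2: "0111"  (len 4)
step 3: "111"  (len 3)
step 4: "11001"  (len 5)
step 5: "100111"  (len 6)
step 6: "001111"  (len 6)
step 7: "01111"  (len 5)
step 8: "1111"  (len 4)
step 9: "11111"  (len 5)
step 10: "11111"  (len 5)
step 11: "1111101"  (len 7)
step 12: "111101001"  (len 9)
step 13: "1110100111"  (len 10)
step 14: "1101001111"  (len 10)
step 15: "101001111101"  (len 12)
step 16: "01001111101001"  (len 14)
step 17: "1001111101001"  (len 13)

100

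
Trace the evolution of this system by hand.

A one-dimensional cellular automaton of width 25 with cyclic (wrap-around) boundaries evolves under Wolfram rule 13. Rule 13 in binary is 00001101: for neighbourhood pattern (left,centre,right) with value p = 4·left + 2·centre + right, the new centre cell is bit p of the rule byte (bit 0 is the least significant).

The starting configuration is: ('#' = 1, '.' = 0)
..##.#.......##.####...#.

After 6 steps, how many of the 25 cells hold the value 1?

11

gen 0: ..##.#.......##.####...#.
gen 1: #.#..#.#####.#..#....#.#.
gen 2: #.#..#.#.....#..#.##.#.#.
gen 3: #.#..#.#.###.#..#.#..#.#.
gen 4: #.#..#.#.#...#..#.#..#.#.
gen 5: #.#..#.#.#.#.#..#.#..#.#.
gen 6: #.#..#.#.#.#.#..#.#..#.#.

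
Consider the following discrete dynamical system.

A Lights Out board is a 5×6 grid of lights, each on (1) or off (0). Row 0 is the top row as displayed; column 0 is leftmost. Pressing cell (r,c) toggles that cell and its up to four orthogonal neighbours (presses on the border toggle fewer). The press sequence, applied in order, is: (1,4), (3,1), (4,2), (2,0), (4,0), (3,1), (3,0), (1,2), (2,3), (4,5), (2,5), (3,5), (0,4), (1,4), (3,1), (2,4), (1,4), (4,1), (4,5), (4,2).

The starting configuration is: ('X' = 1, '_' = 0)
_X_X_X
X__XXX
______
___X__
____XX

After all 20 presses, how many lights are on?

12

step 0: _X_X_X
X__XXX
______
___X__
____XX
step 1: _X_XXX
X_____
____X_
___X__
____XX
step 2: _X_XXX
X_____
_X__X_
XXXX__
_X__XX
step 3: _X_XXX
X_____
_X__X_
XX_X__
__XXXX
step 4: _X_XXX
______
X___X_
_X_X__
__XXXX
step 5: _X_XXX
______
X___X_
XX_X__
XXXXXX
step 6: _X_XXX
______
XX__X_
__XX__
X_XXXX
step 7: _X_XXX
______
_X__X_
XXXX__
__XXXX
step 8: _XXXXX
_XXX__
_XX_X_
XXXX__
__XXXX
step 9: _XXXXX
_XX___
_X_X__
XXX___
__XXXX
step 10: _XXXXX
_XX___
_X_X__
XXX__X
__XX__
step 11: _XXXXX
_XX__X
_X_XXX
XXX___
__XX__
step 12: _XXXXX
_XX__X
_X_XX_
XXX_XX
__XX_X
step 13: _XX___
_XX_XX
_X_XX_
XXX_XX
__XX_X
step 14: _XX_X_
_XXX__
_X_X__
XXX_XX
__XX_X
step 15: _XX_X_
_XXX__
___X__
____XX
_XXX_X
step 16: _XX_X_
_XXXX_
____XX
_____X
_XXX_X
step 17: _XX___
_XX__X
_____X
_____X
_XXX_X
step 18: _XX___
_XX__X
_____X
_X___X
X__X_X
step 19: _XX___
_XX__X
_____X
_X____
X__XX_
step 20: _XX___
_XX__X
_____X
_XX___
XXX_X_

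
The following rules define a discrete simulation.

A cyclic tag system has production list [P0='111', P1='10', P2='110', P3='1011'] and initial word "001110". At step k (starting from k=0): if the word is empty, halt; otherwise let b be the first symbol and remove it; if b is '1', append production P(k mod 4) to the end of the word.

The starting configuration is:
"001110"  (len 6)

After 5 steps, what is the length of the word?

11

0) "001110"  (len 6)
1) "01110"  (len 5)
2) "1110"  (len 4)
3) "110110"  (len 6)
4) "101101011"  (len 9)
5) "01101011111"  (len 11)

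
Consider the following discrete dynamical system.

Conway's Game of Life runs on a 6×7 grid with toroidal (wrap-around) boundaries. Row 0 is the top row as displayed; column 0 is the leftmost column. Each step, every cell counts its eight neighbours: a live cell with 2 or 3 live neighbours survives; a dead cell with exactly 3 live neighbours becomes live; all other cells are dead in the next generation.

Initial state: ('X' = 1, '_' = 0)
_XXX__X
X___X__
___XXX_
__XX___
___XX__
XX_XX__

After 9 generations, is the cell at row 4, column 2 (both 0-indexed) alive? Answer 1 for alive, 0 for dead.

0) _XXX__X
X___X__
___XXX_
__XX___
___XX__
XX_XX__
1) _____XX
XX____X
__X__X_
__X__X_
_X_____
XX___X_
2) _____X_
XX_____
X_X__X_
_XX____
XXX___X
XX___X_
3) _______
XX_____
X_X___X
___X___
______X
__X__X_
4) _X_____
XX____X
X_X___X
X_____X
_______
_______
5) _X_____
__X___X
_____X_
XX____X
_______
_______
6) _______
_______
_X___X_
X_____X
X______
_______
7) _______
_______
X_____X
XX____X
X_____X
_______
8) _______
_______
_X____X
_X___X_
_X____X
_______
9) _______
_______
X______
_XX__XX
X______
_______

0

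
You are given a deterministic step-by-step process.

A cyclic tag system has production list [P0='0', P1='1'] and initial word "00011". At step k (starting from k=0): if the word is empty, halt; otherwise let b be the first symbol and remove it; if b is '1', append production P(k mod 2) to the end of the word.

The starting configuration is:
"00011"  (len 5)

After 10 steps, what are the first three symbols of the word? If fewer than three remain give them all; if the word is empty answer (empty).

0) "00011"  (len 5)
1) "0011"  (len 4)
2) "011"  (len 3)
3) "11"  (len 2)
4) "11"  (len 2)
5) "10"  (len 2)
6) "01"  (len 2)
7) "1"  (len 1)
8) "1"  (len 1)
9) "0"  (len 1)
10) (halted — word empty)

(empty)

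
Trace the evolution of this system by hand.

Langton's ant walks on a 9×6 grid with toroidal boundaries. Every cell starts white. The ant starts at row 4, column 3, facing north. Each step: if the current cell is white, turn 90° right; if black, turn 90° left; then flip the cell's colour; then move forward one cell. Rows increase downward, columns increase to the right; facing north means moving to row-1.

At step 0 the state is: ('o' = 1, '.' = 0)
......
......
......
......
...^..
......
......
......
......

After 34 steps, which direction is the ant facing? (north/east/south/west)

step 0: ......
......
......
......
...^..
......
......
......
......
step 1: ......
......
......
......
...o>.
......
......
......
......
step 2: ......
......
......
......
...oo.
....v.
......
......
......
step 3: ......
......
......
......
...oo.
...<o.
......
......
......
step 4: ......
......
......
......
...^o.
...oo.
......
......
......
step 5: ......
......
......
......
..<.o.
...oo.
......
......
......
step 6: ......
......
......
..^...
..o.o.
...oo.
......
......
......
step 7: ......
......
......
..o>..
..o.o.
...oo.
......
......
......
step 8: ......
......
......
..oo..
..ovo.
...oo.
......
......
......
step 9: ......
......
......
..oo..
..<oo.
...oo.
......
......
......
step 10: ......
......
......
..oo..
...oo.
..voo.
......
......
......
step 11: ......
......
......
..oo..
...oo.
.<ooo.
......
......
......
step 12: ......
......
......
..oo..
.^.oo.
.oooo.
......
......
......
step 13: ......
......
......
..oo..
.o>oo.
.oooo.
......
......
......
step 14: ......
......
......
..oo..
.oooo.
.ovoo.
......
......
......
step 15: ......
......
......
..oo..
.oooo.
.o.>o.
......
......
......
step 16: ......
......
......
..oo..
.oo^o.
.o..o.
......
......
......
step 17: ......
......
......
..oo..
.o<.o.
.o..o.
......
......
......
step 18: ......
......
......
..oo..
.o..o.
.ov.o.
......
......
......
step 19: ......
......
......
..oo..
.o..o.
.<o.o.
......
......
......
step 20: ......
......
......
..oo..
.o..o.
..o.o.
.v....
......
......
step 21: ......
......
......
..oo..
.o..o.
..o.o.
<o....
......
......
step 22: ......
......
......
..oo..
.o..o.
^.o.o.
oo....
......
......
step 23: ......
......
......
..oo..
.o..o.
o>o.o.
oo....
......
......
step 24: ......
......
......
..oo..
.o..o.
ooo.o.
ov....
......
......
step 25: ......
......
......
..oo..
.o..o.
ooo.o.
o.>...
......
......
step 26: ......
......
......
..oo..
.o..o.
ooo.o.
o.o...
..v...
......
step 27: ......
......
......
..oo..
.o..o.
ooo.o.
o.o...
.<o...
......
step 28: ......
......
......
..oo..
.o..o.
ooo.o.
o^o...
.oo...
......
step 29: ......
......
......
..oo..
.o..o.
ooo.o.
oo>...
.oo...
......
step 30: ......
......
......
..oo..
.o..o.
oo^.o.
oo....
.oo...
......
step 31: ......
......
......
..oo..
.o..o.
o<..o.
oo....
.oo...
......
step 32: ......
......
......
..oo..
.o..o.
o...o.
ov....
.oo...
......
step 33: ......
......
......
..oo..
.o..o.
o...o.
o.>...
.oo...
......
step 34: ......
......
......
..oo..
.o..o.
o...o.
o.o...
.ov...
......

south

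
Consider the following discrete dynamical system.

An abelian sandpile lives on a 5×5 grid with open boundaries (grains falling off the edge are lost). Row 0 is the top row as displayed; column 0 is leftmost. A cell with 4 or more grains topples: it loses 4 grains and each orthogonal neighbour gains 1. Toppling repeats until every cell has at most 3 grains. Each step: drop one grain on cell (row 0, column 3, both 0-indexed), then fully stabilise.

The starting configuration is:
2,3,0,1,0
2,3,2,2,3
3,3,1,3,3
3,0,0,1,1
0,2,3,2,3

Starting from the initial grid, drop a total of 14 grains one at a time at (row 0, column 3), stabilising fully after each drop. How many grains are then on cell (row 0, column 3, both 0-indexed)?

gen 0: 2,3,0,1,0
2,3,2,2,3
3,3,1,3,3
3,0,0,1,1
0,2,3,2,3
gen 1: 2,3,0,2,0
2,3,2,2,3
3,3,1,3,3
3,0,0,1,1
0,2,3,2,3
gen 2: 2,3,0,3,0
2,3,2,2,3
3,3,1,3,3
3,0,0,1,1
0,2,3,2,3
gen 3: 2,3,1,0,1
2,3,2,3,3
3,3,1,3,3
3,0,0,1,1
0,2,3,2,3
gen 4: 2,3,1,1,1
2,3,2,3,3
3,3,1,3,3
3,0,0,1,1
0,2,3,2,3
gen 5: 2,3,1,2,1
2,3,2,3,3
3,3,1,3,3
3,0,0,1,1
0,2,3,2,3
gen 6: 2,3,1,3,1
2,3,2,3,3
3,3,1,3,3
3,0,0,1,1
0,2,3,2,3
gen 7: 2,3,2,1,3
2,3,3,2,1
3,3,2,1,1
3,0,0,2,2
0,2,3,2,3
gen 8: 2,3,2,2,3
2,3,3,2,1
3,3,2,1,1
3,0,0,2,2
0,2,3,2,3
gen 9: 2,3,2,3,3
2,3,3,2,1
3,3,2,1,1
3,0,0,2,2
0,2,3,2,3
gen 10: 2,3,3,1,0
2,3,3,3,2
3,3,2,1,1
3,0,0,2,2
0,2,3,2,3
gen 11: 2,3,3,2,0
2,3,3,3,2
3,3,2,1,1
3,0,0,2,2
0,2,3,2,3
gen 12: 2,3,3,3,0
2,3,3,3,2
3,3,2,1,1
3,0,0,2,2
0,2,3,2,3
gen 13: 0,2,2,2,1
1,3,3,1,3
2,2,0,3,1
0,2,1,2,2
1,2,3,2,3
gen 14: 0,2,2,3,1
1,3,3,1,3
2,2,0,3,1
0,2,1,2,2
1,2,3,2,3

3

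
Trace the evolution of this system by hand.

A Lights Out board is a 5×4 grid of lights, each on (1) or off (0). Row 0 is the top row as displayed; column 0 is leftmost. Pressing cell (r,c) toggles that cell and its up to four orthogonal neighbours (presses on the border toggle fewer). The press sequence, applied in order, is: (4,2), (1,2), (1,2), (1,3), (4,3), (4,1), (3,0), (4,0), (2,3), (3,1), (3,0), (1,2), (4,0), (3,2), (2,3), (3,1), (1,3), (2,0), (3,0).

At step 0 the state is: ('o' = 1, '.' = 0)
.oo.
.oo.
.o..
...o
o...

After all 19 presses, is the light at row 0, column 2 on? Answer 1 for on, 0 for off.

0

[0] .oo.
.oo.
.o..
...o
o...
[1] .oo.
.oo.
.o..
..oo
oooo
[2] .o..
...o
.oo.
..oo
oooo
[3] .oo.
.oo.
.o..
..oo
oooo
[4] .ooo
.o.o
.o.o
..oo
oooo
[5] .ooo
.o.o
.o.o
..o.
oo..
[6] .ooo
.o.o
.o.o
.oo.
..o.
[7] .ooo
.o.o
oo.o
o.o.
o.o.
[8] .ooo
.o.o
oo.o
..o.
.oo.
[9] .ooo
.o..
ooo.
..oo
.oo.
[10] .ooo
.o..
o.o.
oo.o
..o.
[11] .ooo
.o..
..o.
...o
o.o.
[12] .o.o
..oo
....
...o
o.o.
[13] .o.o
..oo
....
o..o
.oo.
[14] .o.o
..oo
..o.
ooo.
.o..
[15] .o.o
..o.
...o
oooo
.o..
[16] .o.o
..o.
.o.o
...o
....
[17] .o..
...o
.o..
...o
....
[18] .o..
o..o
o...
o..o
....
[19] .o..
o..o
....
.o.o
o...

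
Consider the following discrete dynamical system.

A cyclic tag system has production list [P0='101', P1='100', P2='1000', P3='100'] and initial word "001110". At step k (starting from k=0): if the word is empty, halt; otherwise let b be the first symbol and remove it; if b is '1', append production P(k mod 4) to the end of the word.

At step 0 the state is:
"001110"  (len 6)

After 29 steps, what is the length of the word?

gen 0: "001110"  (len 6)
gen 1: "01110"  (len 5)
gen 2: "1110"  (len 4)
gen 3: "1101000"  (len 7)
gen 4: "101000100"  (len 9)
gen 5: "01000100101"  (len 11)
gen 6: "1000100101"  (len 10)
gen 7: "0001001011000"  (len 13)
gen 8: "001001011000"  (len 12)
gen 9: "01001011000"  (len 11)
gen 10: "1001011000"  (len 10)
gen 11: "0010110001000"  (len 13)
gen 12: "010110001000"  (len 12)
gen 13: "10110001000"  (len 11)
gen 14: "0110001000100"  (len 13)
gen 15: "110001000100"  (len 12)
gen 16: "10001000100100"  (len 14)
gen 17: "0001000100100101"  (len 16)
gen 18: "001000100100101"  (len 15)
gen 19: "01000100100101"  (len 14)
gen 20: "1000100100101"  (len 13)
gen 21: "000100100101101"  (len 15)
gen 22: "00100100101101"  (len 14)
gen 23: "0100100101101"  (len 13)
gen 24: "100100101101"  (len 12)
gen 25: "00100101101101"  (len 14)
gen 26: "0100101101101"  (len 13)
gen 27: "100101101101"  (len 12)
gen 28: "00101101101100"  (len 14)
gen 29: "0101101101100"  (len 13)

13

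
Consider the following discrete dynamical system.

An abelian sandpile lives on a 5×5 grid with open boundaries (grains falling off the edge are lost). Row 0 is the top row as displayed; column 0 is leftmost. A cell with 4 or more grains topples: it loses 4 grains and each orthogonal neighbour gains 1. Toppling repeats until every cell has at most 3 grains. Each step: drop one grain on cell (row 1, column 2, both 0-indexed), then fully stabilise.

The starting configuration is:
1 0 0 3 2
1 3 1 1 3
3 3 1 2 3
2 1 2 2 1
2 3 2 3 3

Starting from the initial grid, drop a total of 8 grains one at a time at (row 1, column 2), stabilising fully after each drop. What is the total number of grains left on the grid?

55

k=0  1 0 0 3 2
1 3 1 1 3
3 3 1 2 3
2 1 2 2 1
2 3 2 3 3
k=1  1 0 0 3 2
1 3 2 1 3
3 3 1 2 3
2 1 2 2 1
2 3 2 3 3
k=2  1 0 0 3 2
1 3 3 1 3
3 3 1 2 3
2 1 2 2 1
2 3 2 3 3
k=3  1 1 1 3 2
3 1 1 2 3
0 1 3 2 3
3 2 2 2 1
2 3 2 3 3
k=4  1 1 1 3 2
3 1 2 2 3
0 1 3 2 3
3 2 2 2 1
2 3 2 3 3
k=5  1 1 1 3 2
3 1 3 2 3
0 1 3 2 3
3 2 2 2 1
2 3 2 3 3
k=6  1 1 2 3 2
3 2 1 3 3
0 2 0 3 3
3 2 3 2 1
2 3 2 3 3
k=7  1 1 2 3 2
3 2 2 3 3
0 2 0 3 3
3 2 3 2 1
2 3 2 3 3
k=8  1 1 2 3 2
3 2 3 3 3
0 2 0 3 3
3 2 3 2 1
2 3 2 3 3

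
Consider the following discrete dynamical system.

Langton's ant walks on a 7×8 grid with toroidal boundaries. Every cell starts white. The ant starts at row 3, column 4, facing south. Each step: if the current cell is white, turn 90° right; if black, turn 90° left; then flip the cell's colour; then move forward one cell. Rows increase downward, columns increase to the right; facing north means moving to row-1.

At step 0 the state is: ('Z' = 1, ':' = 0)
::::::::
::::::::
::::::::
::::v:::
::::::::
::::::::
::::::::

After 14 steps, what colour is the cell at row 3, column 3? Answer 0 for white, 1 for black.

1

t=0: ::::::::
::::::::
::::::::
::::v:::
::::::::
::::::::
::::::::
t=1: ::::::::
::::::::
::::::::
:::<Z:::
::::::::
::::::::
::::::::
t=2: ::::::::
::::::::
:::^::::
:::ZZ:::
::::::::
::::::::
::::::::
t=3: ::::::::
::::::::
:::Z>:::
:::ZZ:::
::::::::
::::::::
::::::::
t=4: ::::::::
::::::::
:::ZZ:::
:::Zv:::
::::::::
::::::::
::::::::
t=5: ::::::::
::::::::
:::ZZ:::
:::Z:>::
::::::::
::::::::
::::::::
t=6: ::::::::
::::::::
:::ZZ:::
:::Z:Z::
:::::v::
::::::::
::::::::
t=7: ::::::::
::::::::
:::ZZ:::
:::Z:Z::
::::<Z::
::::::::
::::::::
t=8: ::::::::
::::::::
:::ZZ:::
:::Z^Z::
::::ZZ::
::::::::
::::::::
t=9: ::::::::
::::::::
:::ZZ:::
:::ZZ>::
::::ZZ::
::::::::
::::::::
t=10: ::::::::
::::::::
:::ZZ^::
:::ZZ:::
::::ZZ::
::::::::
::::::::
t=11: ::::::::
::::::::
:::ZZZ>:
:::ZZ:::
::::ZZ::
::::::::
::::::::
t=12: ::::::::
::::::::
:::ZZZZ:
:::ZZ:v:
::::ZZ::
::::::::
::::::::
t=13: ::::::::
::::::::
:::ZZZZ:
:::ZZ<Z:
::::ZZ::
::::::::
::::::::
t=14: ::::::::
::::::::
:::ZZ^Z:
:::ZZZZ:
::::ZZ::
::::::::
::::::::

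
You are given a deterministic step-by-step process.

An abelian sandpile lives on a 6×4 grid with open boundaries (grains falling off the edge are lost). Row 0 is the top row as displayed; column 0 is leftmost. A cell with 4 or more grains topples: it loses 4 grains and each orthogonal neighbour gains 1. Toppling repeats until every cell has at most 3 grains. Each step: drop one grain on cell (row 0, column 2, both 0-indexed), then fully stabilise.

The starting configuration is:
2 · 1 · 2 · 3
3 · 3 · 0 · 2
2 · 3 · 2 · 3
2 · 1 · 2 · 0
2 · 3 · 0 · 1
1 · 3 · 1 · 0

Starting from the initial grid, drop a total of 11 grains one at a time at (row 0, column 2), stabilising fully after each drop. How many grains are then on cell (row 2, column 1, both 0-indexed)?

[0] 2 · 1 · 2 · 3
3 · 3 · 0 · 2
2 · 3 · 2 · 3
2 · 1 · 2 · 0
2 · 3 · 0 · 1
1 · 3 · 1 · 0
[1] 2 · 1 · 3 · 3
3 · 3 · 0 · 2
2 · 3 · 2 · 3
2 · 1 · 2 · 0
2 · 3 · 0 · 1
1 · 3 · 1 · 0
[2] 2 · 2 · 1 · 0
3 · 3 · 1 · 3
2 · 3 · 2 · 3
2 · 1 · 2 · 0
2 · 3 · 0 · 1
1 · 3 · 1 · 0
[3] 2 · 2 · 2 · 0
3 · 3 · 1 · 3
2 · 3 · 2 · 3
2 · 1 · 2 · 0
2 · 3 · 0 · 1
1 · 3 · 1 · 0
[4] 2 · 2 · 3 · 0
3 · 3 · 1 · 3
2 · 3 · 2 · 3
2 · 1 · 2 · 0
2 · 3 · 0 · 1
1 · 3 · 1 · 0
[5] 2 · 3 · 0 · 1
3 · 3 · 2 · 3
2 · 3 · 2 · 3
2 · 1 · 2 · 0
2 · 3 · 0 · 1
1 · 3 · 1 · 0
[6] 2 · 3 · 1 · 1
3 · 3 · 2 · 3
2 · 3 · 2 · 3
2 · 1 · 2 · 0
2 · 3 · 0 · 1
1 · 3 · 1 · 0
[7] 2 · 3 · 2 · 1
3 · 3 · 2 · 3
2 · 3 · 2 · 3
2 · 1 · 2 · 0
2 · 3 · 0 · 1
1 · 3 · 1 · 0
[8] 2 · 3 · 3 · 1
3 · 3 · 2 · 3
2 · 3 · 2 · 3
2 · 1 · 2 · 0
2 · 3 · 0 · 1
1 · 3 · 1 · 0
[9] 0 · 2 · 2 · 3
2 · 3 · 2 · 1
0 · 2 · 1 · 1
3 · 2 · 3 · 1
2 · 3 · 0 · 1
1 · 3 · 1 · 0
[10] 0 · 2 · 3 · 3
2 · 3 · 2 · 1
0 · 2 · 1 · 1
3 · 2 · 3 · 1
2 · 3 · 0 · 1
1 · 3 · 1 · 0
[11] 0 · 3 · 1 · 0
2 · 3 · 3 · 2
0 · 2 · 1 · 1
3 · 2 · 3 · 1
2 · 3 · 0 · 1
1 · 3 · 1 · 0

2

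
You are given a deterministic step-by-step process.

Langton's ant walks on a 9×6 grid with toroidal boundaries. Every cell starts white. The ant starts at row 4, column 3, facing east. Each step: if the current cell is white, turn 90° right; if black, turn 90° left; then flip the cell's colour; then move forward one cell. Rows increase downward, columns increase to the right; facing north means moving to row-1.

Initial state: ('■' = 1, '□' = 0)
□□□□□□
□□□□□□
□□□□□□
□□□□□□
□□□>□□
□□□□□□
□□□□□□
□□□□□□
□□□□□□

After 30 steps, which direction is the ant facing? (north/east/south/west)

east

[0] □□□□□□
□□□□□□
□□□□□□
□□□□□□
□□□>□□
□□□□□□
□□□□□□
□□□□□□
□□□□□□
[1] □□□□□□
□□□□□□
□□□□□□
□□□□□□
□□□■□□
□□□v□□
□□□□□□
□□□□□□
□□□□□□
[2] □□□□□□
□□□□□□
□□□□□□
□□□□□□
□□□■□□
□□<■□□
□□□□□□
□□□□□□
□□□□□□
[3] □□□□□□
□□□□□□
□□□□□□
□□□□□□
□□^■□□
□□■■□□
□□□□□□
□□□□□□
□□□□□□
[4] □□□□□□
□□□□□□
□□□□□□
□□□□□□
□□■>□□
□□■■□□
□□□□□□
□□□□□□
□□□□□□
[5] □□□□□□
□□□□□□
□□□□□□
□□□^□□
□□■□□□
□□■■□□
□□□□□□
□□□□□□
□□□□□□
[6] □□□□□□
□□□□□□
□□□□□□
□□□■>□
□□■□□□
□□■■□□
□□□□□□
□□□□□□
□□□□□□
[7] □□□□□□
□□□□□□
□□□□□□
□□□■■□
□□■□v□
□□■■□□
□□□□□□
□□□□□□
□□□□□□
[8] □□□□□□
□□□□□□
□□□□□□
□□□■■□
□□■<■□
□□■■□□
□□□□□□
□□□□□□
□□□□□□
[9] □□□□□□
□□□□□□
□□□□□□
□□□^■□
□□■■■□
□□■■□□
□□□□□□
□□□□□□
□□□□□□
[10] □□□□□□
□□□□□□
□□□□□□
□□<□■□
□□■■■□
□□■■□□
□□□□□□
□□□□□□
□□□□□□
[11] □□□□□□
□□□□□□
□□^□□□
□□■□■□
□□■■■□
□□■■□□
□□□□□□
□□□□□□
□□□□□□
[12] □□□□□□
□□□□□□
□□■>□□
□□■□■□
□□■■■□
□□■■□□
□□□□□□
□□□□□□
□□□□□□
[13] □□□□□□
□□□□□□
□□■■□□
□□■v■□
□□■■■□
□□■■□□
□□□□□□
□□□□□□
□□□□□□
[14] □□□□□□
□□□□□□
□□■■□□
□□<■■□
□□■■■□
□□■■□□
□□□□□□
□□□□□□
□□□□□□
[15] □□□□□□
□□□□□□
□□■■□□
□□□■■□
□□v■■□
□□■■□□
□□□□□□
□□□□□□
□□□□□□
[16] □□□□□□
□□□□□□
□□■■□□
□□□■■□
□□□>■□
□□■■□□
□□□□□□
□□□□□□
□□□□□□
[17] □□□□□□
□□□□□□
□□■■□□
□□□^■□
□□□□■□
□□■■□□
□□□□□□
□□□□□□
□□□□□□
[18] □□□□□□
□□□□□□
□□■■□□
□□<□■□
□□□□■□
□□■■□□
□□□□□□
□□□□□□
□□□□□□
[19] □□□□□□
□□□□□□
□□^■□□
□□■□■□
□□□□■□
□□■■□□
□□□□□□
□□□□□□
□□□□□□
[20] □□□□□□
□□□□□□
□<□■□□
□□■□■□
□□□□■□
□□■■□□
□□□□□□
□□□□□□
□□□□□□
[21] □□□□□□
□^□□□□
□■□■□□
□□■□■□
□□□□■□
□□■■□□
□□□□□□
□□□□□□
□□□□□□
[22] □□□□□□
□■>□□□
□■□■□□
□□■□■□
□□□□■□
□□■■□□
□□□□□□
□□□□□□
□□□□□□
[23] □□□□□□
□■■□□□
□■v■□□
□□■□■□
□□□□■□
□□■■□□
□□□□□□
□□□□□□
□□□□□□
[24] □□□□□□
□■■□□□
□<■■□□
□□■□■□
□□□□■□
□□■■□□
□□□□□□
□□□□□□
□□□□□□
[25] □□□□□□
□■■□□□
□□■■□□
□v■□■□
□□□□■□
□□■■□□
□□□□□□
□□□□□□
□□□□□□
[26] □□□□□□
□■■□□□
□□■■□□
<■■□■□
□□□□■□
□□■■□□
□□□□□□
□□□□□□
□□□□□□
[27] □□□□□□
□■■□□□
^□■■□□
■■■□■□
□□□□■□
□□■■□□
□□□□□□
□□□□□□
□□□□□□
[28] □□□□□□
□■■□□□
■>■■□□
■■■□■□
□□□□■□
□□■■□□
□□□□□□
□□□□□□
□□□□□□
[29] □□□□□□
□■■□□□
■■■■□□
■v■□■□
□□□□■□
□□■■□□
□□□□□□
□□□□□□
□□□□□□
[30] □□□□□□
□■■□□□
■■■■□□
■□>□■□
□□□□■□
□□■■□□
□□□□□□
□□□□□□
□□□□□□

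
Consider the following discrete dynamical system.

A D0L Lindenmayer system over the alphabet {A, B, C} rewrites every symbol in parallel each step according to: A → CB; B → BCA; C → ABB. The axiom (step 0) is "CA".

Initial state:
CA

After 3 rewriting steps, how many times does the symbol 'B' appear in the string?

step 0: CA
step 1: ABBCB
step 2: CBBCABCAABBBCA
step 3: ABBBCABCAABBCBBCAABBCBCBBCABCABCAABBCB

18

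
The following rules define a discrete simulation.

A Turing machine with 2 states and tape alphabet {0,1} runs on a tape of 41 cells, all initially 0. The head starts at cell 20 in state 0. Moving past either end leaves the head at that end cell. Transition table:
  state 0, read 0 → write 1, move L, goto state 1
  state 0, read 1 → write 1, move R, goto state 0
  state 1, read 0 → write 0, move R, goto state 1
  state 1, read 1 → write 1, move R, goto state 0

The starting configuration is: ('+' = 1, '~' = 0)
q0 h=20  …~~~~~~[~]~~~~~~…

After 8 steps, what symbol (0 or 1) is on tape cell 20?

gen 0: q0 h=20  …~~~~~~[~]~~~~~~…
gen 1: q1 h=19  …~~~~~~[~]+~~~~~…
gen 2: q1 h=20  …~~~~~~[+]~~~~~~…
gen 3: q0 h=21  …~~~~~+[~]~~~~~~…
gen 4: q1 h=20  …~~~~~~[+]+~~~~~…
gen 5: q0 h=21  …~~~~~+[+]~~~~~~…
gen 6: q0 h=22  …~~~~++[~]~~~~~~…
gen 7: q1 h=21  …~~~~~+[+]+~~~~~…
gen 8: q0 h=22  …~~~~++[+]~~~~~~…

1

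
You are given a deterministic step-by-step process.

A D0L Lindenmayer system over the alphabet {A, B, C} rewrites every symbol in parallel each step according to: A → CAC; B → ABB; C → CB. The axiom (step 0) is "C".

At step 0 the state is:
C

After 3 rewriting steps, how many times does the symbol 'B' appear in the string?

7

step 0: C
step 1: CB
step 2: CBABB
step 3: CBABBCACABBABB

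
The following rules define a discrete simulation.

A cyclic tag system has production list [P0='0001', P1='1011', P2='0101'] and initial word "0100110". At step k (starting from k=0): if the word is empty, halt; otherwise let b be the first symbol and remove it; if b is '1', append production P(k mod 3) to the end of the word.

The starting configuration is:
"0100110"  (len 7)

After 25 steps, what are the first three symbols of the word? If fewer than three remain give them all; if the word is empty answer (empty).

k=0  "0100110"  (len 7)
k=1  "100110"  (len 6)
k=2  "001101011"  (len 9)
k=3  "01101011"  (len 8)
k=4  "1101011"  (len 7)
k=5  "1010111011"  (len 10)
k=6  "0101110110101"  (len 13)
k=7  "101110110101"  (len 12)
k=8  "011101101011011"  (len 15)
k=9  "11101101011011"  (len 14)
k=10  "11011010110110001"  (len 17)
k=11  "10110101101100011011"  (len 20)
k=12  "01101011011000110110101"  (len 23)
k=13  "1101011011000110110101"  (len 22)
k=14  "1010110110001101101011011"  (len 25)
k=15  "0101101100011011010110110101"  (len 28)
k=16  "101101100011011010110110101"  (len 27)
k=17  "011011000110110101101101011011"  (len 30)
k=18  "11011000110110101101101011011"  (len 29)
k=19  "10110001101101011011010110110001"  (len 32)
k=20  "01100011011010110110101101100011011"  (len 35)
k=21  "1100011011010110110101101100011011"  (len 34)
k=22  "1000110110101101101011011000110110001"  (len 37)
k=23  "0001101101011011010110110001101100011011"  (len 40)
k=24  "001101101011011010110110001101100011011"  (len 39)
k=25  "01101101011011010110110001101100011011"  (len 38)

011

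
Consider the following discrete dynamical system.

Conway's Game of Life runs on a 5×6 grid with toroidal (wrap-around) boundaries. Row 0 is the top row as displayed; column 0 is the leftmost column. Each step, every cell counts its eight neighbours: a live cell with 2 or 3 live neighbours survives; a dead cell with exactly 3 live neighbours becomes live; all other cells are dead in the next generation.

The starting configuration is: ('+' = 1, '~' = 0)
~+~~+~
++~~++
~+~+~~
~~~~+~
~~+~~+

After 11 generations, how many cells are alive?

step 0: ~+~~+~
++~~++
~+~+~~
~~~~+~
~~+~~+
step 1: ~++++~
~+~+++
~+++~~
~~+++~
~~~+++
step 2: ~+~~~~
~~~~~+
++~~~+
~+~~~+
~+~~~+
step 3: ~~~~~~
~+~~~+
~+~~++
~++~++
~++~~~
step 4: +++~~~
~~~~++
~+~+~~
~~~~++
++++~~
step 5: ~~~~+~
~~~+++
+~~+~~
~~~~++
~~~++~
step 6: ~~~~~~
~~~+~+
+~~+~~
~~~~~+
~~~+~~
step 7: ~~~~+~
~~~~+~
+~~~~+
~~~~+~
~~~~~~
step 8: ~~~~~~
~~~~+~
~~~~++
~~~~~+
~~~~~~
step 9: ~~~~~~
~~~~++
~~~~++
~~~~++
~~~~~~
step 10: ~~~~~~
~~~~++
+~~+~~
~~~~++
~~~~~~
step 11: ~~~~~~
~~~~++
+~~+~~
~~~~++
~~~~~~

6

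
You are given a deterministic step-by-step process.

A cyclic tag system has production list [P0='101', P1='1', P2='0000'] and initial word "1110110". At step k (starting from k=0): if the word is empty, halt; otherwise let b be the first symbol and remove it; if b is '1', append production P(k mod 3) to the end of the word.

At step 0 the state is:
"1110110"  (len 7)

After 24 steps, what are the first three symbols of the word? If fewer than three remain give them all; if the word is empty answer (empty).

110

gen 0: "1110110"  (len 7)
gen 1: "110110101"  (len 9)
gen 2: "101101011"  (len 9)
gen 3: "011010110000"  (len 12)
gen 4: "11010110000"  (len 11)
gen 5: "10101100001"  (len 11)
gen 6: "01011000010000"  (len 14)
gen 7: "1011000010000"  (len 13)
gen 8: "0110000100001"  (len 13)
gen 9: "110000100001"  (len 12)
gen 10: "10000100001101"  (len 14)
gen 11: "00001000011011"  (len 14)
gen 12: "0001000011011"  (len 13)
gen 13: "001000011011"  (len 12)
gen 14: "01000011011"  (len 11)
gen 15: "1000011011"  (len 10)
gen 16: "000011011101"  (len 12)
gen 17: "00011011101"  (len 11)
gen 18: "0011011101"  (len 10)
gen 19: "011011101"  (len 9)
gen 20: "11011101"  (len 8)
gen 21: "10111010000"  (len 11)
gen 22: "0111010000101"  (len 13)
gen 23: "111010000101"  (len 12)
gen 24: "110100001010000"  (len 15)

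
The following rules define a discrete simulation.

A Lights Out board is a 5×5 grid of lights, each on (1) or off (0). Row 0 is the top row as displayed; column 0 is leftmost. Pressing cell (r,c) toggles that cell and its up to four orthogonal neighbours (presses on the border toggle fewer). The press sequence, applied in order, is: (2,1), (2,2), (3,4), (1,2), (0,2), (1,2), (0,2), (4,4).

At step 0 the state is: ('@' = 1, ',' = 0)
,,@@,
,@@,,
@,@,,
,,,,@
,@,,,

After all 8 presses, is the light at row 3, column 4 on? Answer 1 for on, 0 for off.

k=0  ,,@@,
,@@,,
@,@,,
,,,,@
,@,,,
k=1  ,,@@,
,,@,,
,@,,,
,@,,@
,@,,,
k=2  ,,@@,
,,,,,
,,@@,
,@@,@
,@,,,
k=3  ,,@@,
,,,,,
,,@@@
,@@@,
,@,,@
k=4  ,,,@,
,@@@,
,,,@@
,@@@,
,@,,@
k=5  ,@@,,
,@,@,
,,,@@
,@@@,
,@,,@
k=6  ,@,,,
,,@,,
,,@@@
,@@@,
,@,,@
k=7  ,,@@,
,,,,,
,,@@@
,@@@,
,@,,@
k=8  ,,@@,
,,,,,
,,@@@
,@@@@
,@,@,

1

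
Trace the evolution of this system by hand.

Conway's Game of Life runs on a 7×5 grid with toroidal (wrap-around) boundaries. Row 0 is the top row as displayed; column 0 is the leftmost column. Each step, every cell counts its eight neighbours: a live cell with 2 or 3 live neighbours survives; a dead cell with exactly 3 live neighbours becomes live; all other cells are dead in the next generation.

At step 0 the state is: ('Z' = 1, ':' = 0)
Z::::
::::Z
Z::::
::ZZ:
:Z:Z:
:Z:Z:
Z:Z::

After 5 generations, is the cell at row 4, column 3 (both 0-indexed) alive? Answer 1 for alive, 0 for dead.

0

t=0: Z::::
::::Z
Z::::
::ZZ:
:Z:Z:
:Z:Z:
Z:Z::
t=1: ZZ::Z
Z:::Z
:::ZZ
:ZZZZ
:Z:ZZ
ZZ:ZZ
Z:Z:Z
t=2: :::::
:Z:::
:Z:::
:Z:::
:::::
:::::
::Z::
t=3: :::::
:::::
ZZZ::
:::::
:::::
:::::
:::::
t=4: :::::
:Z:::
:Z:::
:Z:::
:::::
:::::
:::::
t=5: :::::
:::::
ZZZ::
:::::
:::::
:::::
:::::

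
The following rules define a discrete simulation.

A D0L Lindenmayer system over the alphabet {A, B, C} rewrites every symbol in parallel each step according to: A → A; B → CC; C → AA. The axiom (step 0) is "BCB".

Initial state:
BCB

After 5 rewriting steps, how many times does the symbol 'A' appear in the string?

0) BCB
1) CCAACC
2) AAAAAAAAAA
3) AAAAAAAAAA
4) AAAAAAAAAA
5) AAAAAAAAAA

10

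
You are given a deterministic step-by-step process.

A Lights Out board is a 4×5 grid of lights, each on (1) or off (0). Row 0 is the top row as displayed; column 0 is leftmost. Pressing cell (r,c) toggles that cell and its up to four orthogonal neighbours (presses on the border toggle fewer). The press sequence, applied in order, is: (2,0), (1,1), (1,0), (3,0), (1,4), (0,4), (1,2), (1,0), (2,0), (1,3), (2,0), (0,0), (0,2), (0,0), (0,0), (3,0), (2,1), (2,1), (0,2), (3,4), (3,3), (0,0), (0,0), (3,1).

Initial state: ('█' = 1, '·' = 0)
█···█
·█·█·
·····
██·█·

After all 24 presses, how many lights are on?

11

0) █···█
·█·█·
·····
██·█·
1) █···█
██·█·
██···
·█·█·
2) ██··█
··██·
█····
·█·█·
3) ·█··█
████·
·····
·█·█·
4) ·█··█
████·
█····
█··█·
5) ·█···
███·█
█···█
█··█·
6) ·█·██
███··
█···█
█··█·
7) ·████
█··█·
█·█·█
█··█·
8) █████
·█·█·
··█·█
█··█·
9) █████
██·█·
███·█
···█·
10) ███·█
███·█
█████
···█·
11) ███·█
·██·█
··███
█··█·
12) ··█·█
███·█
··███
█··█·
13) ·█·██
██··█
··███
█··█·
14) █··██
·█··█
··███
█··█·
15) ·█·██
██··█
··███
█··█·
16) ·█·██
██··█
█·███
·█·█·
17) ·█·██
█···█
·█·██
···█·
18) ·█·██
██··█
█·███
·█·█·
19) ··█·█
███·█
█·███
·█·█·
20) ··█·█
███·█
█·██·
·█··█
21) ··█·█
███·█
█·█··
·███·
22) ███·█
·██·█
█·█··
·███·
23) ··█·█
███·█
█·█··
·███·
24) ··█·█
███·█
███··
█··█·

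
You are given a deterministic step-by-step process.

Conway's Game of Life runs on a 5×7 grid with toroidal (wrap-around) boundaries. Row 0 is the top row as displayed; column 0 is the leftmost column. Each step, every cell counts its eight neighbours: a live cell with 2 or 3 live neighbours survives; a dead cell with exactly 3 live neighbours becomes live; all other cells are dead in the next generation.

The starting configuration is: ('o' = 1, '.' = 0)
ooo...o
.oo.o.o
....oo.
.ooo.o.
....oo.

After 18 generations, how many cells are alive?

6

step 0: ooo...o
.oo.o.o
....oo.
.ooo.o.
....oo.
step 1: ..o.o.o
..o.o.o
o.....o
..oo..o
....oo.
step 2: ....o.o
.o....o
ooo...o
o..oo.o
..o.o.o
step 3: ...o..o
.oo...o
..oo...
....o..
....o.o
step 4: ..oo..o
oo.....
.ooo...
....oo.
...oo..
step 5: ooooo..
o......
ooooo..
.....o.
..o....
step 6: o.oo...
......o
ooooo.o
....o..
..o.o..
step 7: .ooo...
....ooo
ooooo.o
o...o..
.oo.o..
step 8: oo.....
......o
.oo....
....o.o
o...o..
step 9: oo....o
..o....
o....o.
oo.o.o.
oo...oo
step 10: ..o..o.
.......
o.o.o..
..o..o.
....oo.
step 11: ....oo.
.o.o...
.o.o...
.o...oo
...oooo
step 12: ..o...o
...o...
.o..o..
...o..o
o..o...
step 13: ..oo...
..oo...
..ooo..
o.ooo..
o.oo..o
step 14: ....o..
.o.....
.......
o....oo
o.....o
step 15: o......
.......
o.....o
o....o.
o......
step 16: .......
o.....o
o.....o
oo.....
oo.....
step 17: .o....o
o.....o
.......
.......
oo.....
step 18: .o....o
o.....o
.......
.......
oo.....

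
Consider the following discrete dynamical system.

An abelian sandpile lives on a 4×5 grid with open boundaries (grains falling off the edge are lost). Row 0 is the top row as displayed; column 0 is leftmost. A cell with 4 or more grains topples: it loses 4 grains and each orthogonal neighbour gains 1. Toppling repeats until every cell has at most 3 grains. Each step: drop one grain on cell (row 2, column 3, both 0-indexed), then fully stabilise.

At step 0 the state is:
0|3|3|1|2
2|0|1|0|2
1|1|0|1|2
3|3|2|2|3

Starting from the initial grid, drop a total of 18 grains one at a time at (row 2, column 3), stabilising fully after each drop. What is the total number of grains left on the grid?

k=0  0|3|3|1|2
2|0|1|0|2
1|1|0|1|2
3|3|2|2|3
k=1  0|3|3|1|2
2|0|1|0|2
1|1|0|2|2
3|3|2|2|3
k=2  0|3|3|1|2
2|0|1|0|2
1|1|0|3|2
3|3|2|2|3
k=3  0|3|3|1|2
2|0|1|1|2
1|1|1|0|3
3|3|2|3|3
k=4  0|3|3|1|2
2|0|1|1|2
1|1|1|1|3
3|3|2|3|3
k=5  0|3|3|1|2
2|0|1|1|2
1|1|1|2|3
3|3|2|3|3
k=6  0|3|3|1|2
2|0|1|1|2
1|1|1|3|3
3|3|2|3|3
k=7  0|3|3|1|2
2|0|1|2|3
1|1|2|2|1
3|3|3|1|1
k=8  0|3|3|1|2
2|0|1|2|3
1|1|2|3|1
3|3|3|1|1
k=9  0|3|3|1|2
2|0|1|3|3
1|1|3|0|2
3|3|3|2|1
k=10  0|3|3|1|2
2|0|1|3|3
1|1|3|1|2
3|3|3|2|1
k=11  0|3|3|1|2
2|0|1|3|3
1|1|3|2|2
3|3|3|2|1
k=12  0|3|3|1|2
2|0|1|3|3
1|1|3|3|2
3|3|3|2|1
k=13  0|3|3|2|3
2|0|3|2|1
2|3|2|0|1
0|1|2|1|3
k=14  0|3|3|2|3
2|0|3|2|1
2|3|2|1|1
0|1|2|1|3
k=15  0|3|3|2|3
2|0|3|2|1
2|3|2|2|1
0|1|2|1|3
k=16  0|3|3|2|3
2|0|3|2|1
2|3|2|3|1
0|1|2|1|3
k=17  0|3|3|2|3
2|0|3|3|1
2|3|3|0|2
0|1|2|2|3
k=18  0|3|3|2|3
2|0|3|3|1
2|3|3|1|2
0|1|2|2|3

39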